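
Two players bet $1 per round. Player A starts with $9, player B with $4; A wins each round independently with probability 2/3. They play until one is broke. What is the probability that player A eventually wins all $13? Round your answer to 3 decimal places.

0.998

Let r = q/p = (1/3)/(2/3) = 1/2. The recurrence P(i) = p·P(i+1) + q·P(i−1) with P(0)=0, P(13)=1 gives P(i) = (1 − r^i)/(1 − r^13).
P(9) = (1 − (1/2)^9) / (1 − (1/2)^13) = 8176/8191 ≈ 0.998.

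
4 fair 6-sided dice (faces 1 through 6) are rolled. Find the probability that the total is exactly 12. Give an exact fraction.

There are 6^4 = 1296 equally likely outcomes.
The number of ordered 4-tuples from {1,…,6} summing to 12 is 125.
P(sum = 12) = 125/1296.

125/1296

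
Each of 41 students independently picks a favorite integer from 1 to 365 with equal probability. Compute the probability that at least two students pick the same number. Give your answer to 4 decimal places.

It's easier to compute the probability that all 41 are distinct.
P(all distinct) = 365/365 · 364/365 · ··· · 325/365 ≈ 0.0968.
So the probability of at least one match is 1 − 0.0968 = 0.9032.

0.9032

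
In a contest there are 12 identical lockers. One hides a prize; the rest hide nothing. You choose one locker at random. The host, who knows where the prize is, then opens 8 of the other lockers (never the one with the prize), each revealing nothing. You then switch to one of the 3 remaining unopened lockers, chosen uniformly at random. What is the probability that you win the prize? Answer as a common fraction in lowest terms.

Your original locker holds the prize with probability 1/12, so the other 11 collectively hold it with probability 11/12.
The host can always find 8 empty lockers to open, so the reveals don't change that 11/12; it is now spread over the 3 remaining unopened lockers.
P(win by switching) = (11/12) · (1/3) = 11/36.

11/36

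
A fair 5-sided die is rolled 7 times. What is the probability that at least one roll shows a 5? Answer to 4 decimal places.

0.7903

P(no roll shows a 5) = (4/5)^7 ≈ 0.2097.
P(at least one) = 1 − 0.2097 = 0.7903.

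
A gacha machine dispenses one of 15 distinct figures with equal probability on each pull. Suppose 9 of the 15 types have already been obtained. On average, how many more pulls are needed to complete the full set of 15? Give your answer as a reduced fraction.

Starting from 9 distinct types, each trial gives a new one with probability (15−i)/15 when i types are held, so the wait for the next new type is 15/(15−i).
E = 15/6 + 15/5 + 15/4 + 15/3 + 15/2 + 15/1 = 147/4.

147/4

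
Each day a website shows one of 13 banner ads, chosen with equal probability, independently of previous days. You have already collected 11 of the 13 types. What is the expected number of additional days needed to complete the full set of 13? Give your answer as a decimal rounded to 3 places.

Starting from 11 distinct types, each trial gives a new one with probability (13−i)/13 when i types are held, so the wait for the next new type is 13/(13−i).
E = 13/2 + 13/1 = 39/2 ≈ 19.500.

19.500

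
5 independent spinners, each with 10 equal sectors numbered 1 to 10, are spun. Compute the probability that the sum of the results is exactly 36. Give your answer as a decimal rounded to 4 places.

There are 10^5 = 100000 equally likely outcomes.
The number of ordered 5-tuples from {1,…,10} summing to 36 is 2710.
P(sum = 36) = 2710/100000 = 271/10000 ≈ 0.0271.

0.0271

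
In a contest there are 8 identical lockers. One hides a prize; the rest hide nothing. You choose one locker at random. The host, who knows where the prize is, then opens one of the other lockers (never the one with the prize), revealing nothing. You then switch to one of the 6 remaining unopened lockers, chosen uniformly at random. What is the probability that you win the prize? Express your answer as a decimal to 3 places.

Your original locker holds the prize with probability 1/8, so the other 7 collectively hold it with probability 7/8.
The host can always find an empty locker to open, so this doesn't change that 7/8; it is now spread over the 6 remaining unopened lockers.
P(win by switching) = (7/8) · (1/6) = 7/48 ≈ 0.146.

0.146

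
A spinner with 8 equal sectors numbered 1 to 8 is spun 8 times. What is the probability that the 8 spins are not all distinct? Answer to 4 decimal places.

0.9976

P(all 8 different) = 8/8 · 7/8 · ··· · 1/8 ≈ 0.0024.
P(at least two equal) = 1 − 0.0024 = 0.9976.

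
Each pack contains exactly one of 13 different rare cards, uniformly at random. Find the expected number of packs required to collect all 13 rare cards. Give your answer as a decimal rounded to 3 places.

After i distinct types are collected, each trial gives a new one with probability (13−i)/13, so the expected wait for the next new type is 13/(13−i).
E = 13/13 + 13/12 + 13/11 + 13/10 + 13/9 + 13/8 + 13/7 + 13/6 + 13/5 + 13/4 + 13/3 + 13/2 + 13/1 = 1145993/27720 ≈ 41.342.

41.342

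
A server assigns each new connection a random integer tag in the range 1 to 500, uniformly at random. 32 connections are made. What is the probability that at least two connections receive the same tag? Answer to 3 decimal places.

0.637

It's easier to compute the probability that all 32 are distinct.
P(all distinct) = 500/500 · 499/500 · ··· · 469/500 ≈ 0.363.
So the probability of at least one match is 1 − 0.363 = 0.637.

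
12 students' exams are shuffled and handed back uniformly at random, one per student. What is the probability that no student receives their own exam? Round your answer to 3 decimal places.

0.368

This is the derangement probability: permutations of 12 with no fixed point.
D(12) = 12! · (1 − 1/1! + 1/2! − ··· + (−1)^12/12!) = 176214841.
P = 176214841/479001600 = 16019531/43545600 ≈ 0.368.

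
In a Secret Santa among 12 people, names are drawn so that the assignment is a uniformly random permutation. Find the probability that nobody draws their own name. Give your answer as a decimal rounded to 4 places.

This is the derangement probability: permutations of 12 with no fixed point.
D(12) = 12! · (1 − 1/1! + 1/2! − ··· + (−1)^12/12!) = 176214841.
P = 176214841/479001600 = 16019531/43545600 ≈ 0.3679.

0.3679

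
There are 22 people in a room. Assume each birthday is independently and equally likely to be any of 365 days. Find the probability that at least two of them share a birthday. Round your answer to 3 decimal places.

0.476

It's easier to compute the probability that all 22 are distinct.
P(all distinct) = 365/365 · 364/365 · ··· · 344/365 ≈ 0.524.
So the probability of at least one match is 1 − 0.524 = 0.476.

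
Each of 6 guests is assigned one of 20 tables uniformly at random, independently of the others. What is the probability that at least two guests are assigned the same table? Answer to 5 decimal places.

It's easier to compute the probability that all 6 are distinct.
P(all distinct) = 20/20 · 19/20 · ··· · 15/20 ≈ 0.43605.
So the probability of at least one match is 1 − 0.43605 = 0.56395.

0.56395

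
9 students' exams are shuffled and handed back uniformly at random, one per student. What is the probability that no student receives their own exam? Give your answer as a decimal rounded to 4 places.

This is the derangement probability: permutations of 9 with no fixed point.
D(9) = 9! · (1 − 1/1! + 1/2! − ··· + (−1)^9/9!) = 133496.
P = 133496/362880 = 16687/45360 ≈ 0.3679.

0.3679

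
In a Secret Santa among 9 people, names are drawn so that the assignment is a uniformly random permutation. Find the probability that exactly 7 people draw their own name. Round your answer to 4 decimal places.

0.0001

Choose which 7 of the 9 are fixed: C(9,7) = 36 ways.
The remaining 2 must have no fixed point: D(2) = 1.
P = 36·1/362880 = 1/10080 ≈ 0.0001.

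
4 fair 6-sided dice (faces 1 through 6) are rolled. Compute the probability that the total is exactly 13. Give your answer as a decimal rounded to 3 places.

There are 6^4 = 1296 equally likely outcomes.
The number of ordered 4-tuples from {1,…,6} summing to 13 is 140.
P(sum = 13) = 140/1296 = 35/324 ≈ 0.108.

0.108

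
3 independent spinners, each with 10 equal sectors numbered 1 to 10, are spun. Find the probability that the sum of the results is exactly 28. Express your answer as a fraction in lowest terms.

3/500

There are 10^3 = 1000 equally likely outcomes.
The number of ordered 3-tuples from {1,…,10} summing to 28 is 6.
P(sum = 28) = 6/1000 = 3/500.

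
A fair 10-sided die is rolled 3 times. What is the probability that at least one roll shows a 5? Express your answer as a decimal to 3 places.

0.271

P(no roll shows a 5) = (9/10)^3 ≈ 0.729.
P(at least one) = 1 − 0.729 = 0.271.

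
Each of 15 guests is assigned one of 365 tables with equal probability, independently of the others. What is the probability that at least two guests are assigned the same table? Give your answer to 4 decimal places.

It's easier to compute the probability that all 15 are distinct.
P(all distinct) = 365/365 · 364/365 · ··· · 351/365 ≈ 0.7471.
So the probability of at least one match is 1 − 0.7471 = 0.2529.

0.2529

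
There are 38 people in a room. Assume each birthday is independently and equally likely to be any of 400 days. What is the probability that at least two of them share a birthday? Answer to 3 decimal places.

0.837

It's easier to compute the probability that all 38 are distinct.
P(all distinct) = 400/400 · 399/400 · ··· · 363/400 ≈ 0.163.
So the probability of at least one match is 1 − 0.163 = 0.837.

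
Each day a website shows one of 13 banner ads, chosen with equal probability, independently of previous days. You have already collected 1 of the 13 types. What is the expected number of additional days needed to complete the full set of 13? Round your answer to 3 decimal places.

Starting from 1 distinct type, each trial gives a new one with probability (13−i)/13 when i types are held, so the wait for the next new type is 13/(13−i).
E = 13/12 + 13/11 + 13/10 + 13/9 + 13/8 + 13/7 + 13/6 + 13/5 + 13/4 + 13/3 + 13/2 + 13/1 = 1118273/27720 ≈ 40.342.

40.342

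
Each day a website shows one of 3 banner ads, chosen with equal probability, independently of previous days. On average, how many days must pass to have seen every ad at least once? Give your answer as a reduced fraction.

11/2

After i distinct types are collected, each trial gives a new one with probability (3−i)/3, so the expected wait for the next new type is 3/(3−i).
E = 3/3 + 3/2 + 3/1 = 11/2.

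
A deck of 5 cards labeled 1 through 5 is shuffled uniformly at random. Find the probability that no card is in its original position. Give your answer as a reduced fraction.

This is the derangement probability: permutations of 5 with no fixed point.
D(5) = 5! · (1 − 1/1! + 1/2! − ··· + (−1)^5/5!) = 44.
P = 44/120 = 11/30.

11/30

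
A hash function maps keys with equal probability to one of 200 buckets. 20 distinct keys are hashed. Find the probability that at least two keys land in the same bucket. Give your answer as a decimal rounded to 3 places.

0.626

It's easier to compute the probability that all 20 are distinct.
P(all distinct) = 200/200 · 199/200 · ··· · 181/200 ≈ 0.374.
So the probability of at least one match is 1 − 0.374 = 0.626.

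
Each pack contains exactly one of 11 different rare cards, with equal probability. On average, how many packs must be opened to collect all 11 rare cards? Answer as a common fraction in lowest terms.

After i distinct types are collected, each trial gives a new one with probability (11−i)/11, so the expected wait for the next new type is 11/(11−i).
E = 11/11 + 11/10 + 11/9 + 11/8 + 11/7 + 11/6 + 11/5 + 11/4 + 11/3 + 11/2 + 11/1 = 83711/2520.

83711/2520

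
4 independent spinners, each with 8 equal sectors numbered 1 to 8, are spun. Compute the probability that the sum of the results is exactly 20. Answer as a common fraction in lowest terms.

315/4096

There are 8^4 = 4096 equally likely outcomes.
The number of ordered 4-tuples from {1,…,8} summing to 20 is 315.
P(sum = 20) = 315/4096.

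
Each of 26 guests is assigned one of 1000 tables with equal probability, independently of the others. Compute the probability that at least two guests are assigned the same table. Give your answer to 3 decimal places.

0.279

It's easier to compute the probability that all 26 are distinct.
P(all distinct) = 1000/1000 · 999/1000 · ··· · 975/1000 ≈ 0.721.
So the probability of at least one match is 1 − 0.721 = 0.279.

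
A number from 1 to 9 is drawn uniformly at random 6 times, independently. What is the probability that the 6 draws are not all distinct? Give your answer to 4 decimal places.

0.8862

P(all 6 different) = 9/9 · 8/9 · ··· · 4/9 ≈ 0.1138.
P(at least two equal) = 1 − 0.1138 = 0.8862.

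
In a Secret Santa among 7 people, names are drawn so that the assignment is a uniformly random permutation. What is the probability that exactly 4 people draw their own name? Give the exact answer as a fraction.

1/72

Choose which 4 of the 7 are fixed: C(7,4) = 35 ways.
The remaining 3 must have no fixed point: D(3) = 2.
P = 35·2/5040 = 1/72.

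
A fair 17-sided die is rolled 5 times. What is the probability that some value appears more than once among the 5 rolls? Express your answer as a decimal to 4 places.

0.4770

P(all 5 different) = 17/17 · 16/17 · ··· · 13/17 ≈ 0.5230.
P(at least two equal) = 1 − 0.5230 = 0.4770.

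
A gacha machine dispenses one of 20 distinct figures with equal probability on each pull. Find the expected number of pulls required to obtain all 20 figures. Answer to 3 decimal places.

After i distinct types are collected, each trial gives a new one with probability (20−i)/20, so the expected wait for the next new type is 20/(20−i).
E = 20/20 + 20/19 + 20/18 + 20/17 + 20/16 + 20/15 + 20/14 + 20/13 + 20/12 + 20/11 + 20/10 + 20/9 + 20/8 + 20/7 + 20/6 + 20/5 + 20/4 + 20/3 + 20/2 + 20/1 = 279175675/3879876 ≈ 71.955.

71.955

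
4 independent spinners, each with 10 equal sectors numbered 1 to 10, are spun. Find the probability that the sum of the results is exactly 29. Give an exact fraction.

There are 10^4 = 10000 equally likely outcomes.
The number of ordered 4-tuples from {1,…,10} summing to 29 is 348.
P(sum = 29) = 348/10000 = 87/2500.

87/2500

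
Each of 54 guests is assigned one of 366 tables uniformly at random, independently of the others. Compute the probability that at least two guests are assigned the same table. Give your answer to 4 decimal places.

It's easier to compute the probability that all 54 are distinct.
P(all distinct) = 366/366 · 365/366 · ··· · 313/366 ≈ 0.0163.
So the probability of at least one match is 1 − 0.0163 = 0.9837.

0.9837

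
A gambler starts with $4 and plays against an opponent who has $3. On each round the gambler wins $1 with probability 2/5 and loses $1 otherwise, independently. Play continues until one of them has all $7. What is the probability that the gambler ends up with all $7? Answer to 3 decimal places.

Let r = q/p = (3/5)/(2/5) = 3/2. The recurrence P(i) = p·P(i+1) + q·P(i−1) with P(0)=0, P(7)=1 gives P(i) = (1 − r^i)/(1 − r^7).
P(4) = (1 − (3/2)^4) / (1 − (3/2)^7) = 520/2059 ≈ 0.253.

0.253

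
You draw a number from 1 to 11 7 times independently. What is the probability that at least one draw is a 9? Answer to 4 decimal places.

0.4868

P(no draw is a 9) = (10/11)^7 ≈ 0.5132.
P(at least one) = 1 − 0.5132 = 0.4868.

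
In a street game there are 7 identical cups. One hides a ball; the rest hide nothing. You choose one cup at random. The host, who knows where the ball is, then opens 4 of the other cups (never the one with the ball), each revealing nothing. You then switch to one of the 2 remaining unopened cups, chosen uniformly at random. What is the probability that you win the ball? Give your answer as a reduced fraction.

3/7

Your original cup holds the ball with probability 1/7, so the other 6 collectively hold it with probability 6/7.
The host can always find 4 empty cups to open, so the reveals don't change that 6/7; it is now spread over the 2 remaining unopened cups.
P(win by switching) = (6/7) · (1/2) = 3/7.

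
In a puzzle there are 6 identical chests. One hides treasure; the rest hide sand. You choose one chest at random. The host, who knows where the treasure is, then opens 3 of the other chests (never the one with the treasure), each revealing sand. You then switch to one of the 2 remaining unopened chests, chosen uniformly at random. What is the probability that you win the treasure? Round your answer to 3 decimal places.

0.417

Your original chest holds the treasure with probability 1/6, so the other 5 collectively hold it with probability 5/6.
The host can always find 3 empty chests to open, so the reveals don't change that 5/6; it is now spread over the 2 remaining unopened chests.
P(win by switching) = (5/6) · (1/2) = 5/12 ≈ 0.417.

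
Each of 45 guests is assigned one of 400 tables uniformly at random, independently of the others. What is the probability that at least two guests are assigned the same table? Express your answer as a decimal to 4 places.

0.9236

It's easier to compute the probability that all 45 are distinct.
P(all distinct) = 400/400 · 399/400 · ··· · 356/400 ≈ 0.0764.
So the probability of at least one match is 1 − 0.0764 = 0.9236.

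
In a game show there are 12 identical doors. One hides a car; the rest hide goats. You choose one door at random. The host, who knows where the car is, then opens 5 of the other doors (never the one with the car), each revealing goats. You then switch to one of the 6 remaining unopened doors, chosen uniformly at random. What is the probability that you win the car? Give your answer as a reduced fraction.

Your original door holds the car with probability 1/12, so the other 11 collectively hold it with probability 11/12.
The host can always find 5 empty doors to open, so the reveals don't change that 11/12; it is now spread over the 6 remaining unopened doors.
P(win by switching) = (11/12) · (1/6) = 11/72.

11/72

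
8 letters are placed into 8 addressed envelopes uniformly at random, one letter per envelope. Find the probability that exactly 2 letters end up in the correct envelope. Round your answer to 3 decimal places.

Choose which 2 of the 8 are fixed: C(8,2) = 28 ways.
The remaining 6 must have no fixed point: D(6) = 265.
P = 28·265/40320 = 53/288 ≈ 0.184.

0.184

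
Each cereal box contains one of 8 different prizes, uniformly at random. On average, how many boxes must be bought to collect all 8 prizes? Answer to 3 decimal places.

21.743

After i distinct types are collected, each trial gives a new one with probability (8−i)/8, so the expected wait for the next new type is 8/(8−i).
E = 8/8 + 8/7 + 8/6 + 8/5 + 8/4 + 8/3 + 8/2 + 8/1 = 761/35 ≈ 21.743.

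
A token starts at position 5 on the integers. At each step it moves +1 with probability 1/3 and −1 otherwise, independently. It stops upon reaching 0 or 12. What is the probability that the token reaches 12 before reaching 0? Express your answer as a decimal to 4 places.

0.0076

Let r = q/p = (2/3)/(1/3) = 2. The recurrence P(i) = p·P(i+1) + q·P(i−1) with P(0)=0, P(12)=1 gives P(i) = (1 − r^i)/(1 − r^12).
P(5) = (1 − (2)^5) / (1 − (2)^12) = 31/4095 ≈ 0.0076.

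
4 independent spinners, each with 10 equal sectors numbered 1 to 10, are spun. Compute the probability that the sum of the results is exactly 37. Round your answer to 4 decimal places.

0.0020

There are 10^4 = 10000 equally likely outcomes.
The number of ordered 4-tuples from {1,…,10} summing to 37 is 20.
P(sum = 37) = 20/10000 = 1/500 ≈ 0.0020.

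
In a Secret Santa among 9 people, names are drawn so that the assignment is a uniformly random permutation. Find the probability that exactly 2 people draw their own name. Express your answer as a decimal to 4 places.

Choose which 2 of the 9 are fixed: C(9,2) = 36 ways.
The remaining 7 must have no fixed point: D(7) = 1854.
P = 36·1854/362880 = 103/560 ≈ 0.1839.

0.1839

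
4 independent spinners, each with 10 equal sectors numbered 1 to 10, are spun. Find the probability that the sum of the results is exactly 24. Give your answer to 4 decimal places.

There are 10^4 = 10000 equally likely outcomes.
The number of ordered 4-tuples from {1,…,10} summing to 24 is 633.
P(sum = 24) = 633/10000 ≈ 0.0633.

0.0633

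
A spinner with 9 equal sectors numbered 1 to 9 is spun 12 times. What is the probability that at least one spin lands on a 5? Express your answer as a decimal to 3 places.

P(no spin lands on a 5) = (8/9)^12 ≈ 0.243.
P(at least one) = 1 − 0.243 = 0.757.

0.757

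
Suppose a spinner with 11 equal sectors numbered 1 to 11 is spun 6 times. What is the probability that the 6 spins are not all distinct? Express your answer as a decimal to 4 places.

P(all 6 different) = 11/11 · 10/11 · ··· · 6/11 ≈ 0.1878.
P(at least two equal) = 1 − 0.1878 = 0.8122.

0.8122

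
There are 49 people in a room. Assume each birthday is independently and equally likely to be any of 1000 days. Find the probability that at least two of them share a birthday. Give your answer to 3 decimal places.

0.697

It's easier to compute the probability that all 49 are distinct.
P(all distinct) = 1000/1000 · 999/1000 · ··· · 952/1000 ≈ 0.303.
So the probability of at least one match is 1 − 0.303 = 0.697.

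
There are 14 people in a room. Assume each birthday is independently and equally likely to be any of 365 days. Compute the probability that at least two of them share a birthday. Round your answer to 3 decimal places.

It's easier to compute the probability that all 14 are distinct.
P(all distinct) = 365/365 · 364/365 · ··· · 352/365 ≈ 0.777.
So the probability of at least one match is 1 − 0.777 = 0.223.

0.223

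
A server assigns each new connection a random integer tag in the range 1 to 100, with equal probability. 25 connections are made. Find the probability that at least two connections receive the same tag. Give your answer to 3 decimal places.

It's easier to compute the probability that all 25 are distinct.
P(all distinct) = 100/100 · 99/100 · ··· · 76/100 ≈ 0.038.
So the probability of at least one match is 1 − 0.038 = 0.962.

0.962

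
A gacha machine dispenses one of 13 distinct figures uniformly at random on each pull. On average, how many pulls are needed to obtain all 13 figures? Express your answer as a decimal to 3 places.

After i distinct types are collected, each trial gives a new one with probability (13−i)/13, so the expected wait for the next new type is 13/(13−i).
E = 13/13 + 13/12 + 13/11 + 13/10 + 13/9 + 13/8 + 13/7 + 13/6 + 13/5 + 13/4 + 13/3 + 13/2 + 13/1 = 1145993/27720 ≈ 41.342.

41.342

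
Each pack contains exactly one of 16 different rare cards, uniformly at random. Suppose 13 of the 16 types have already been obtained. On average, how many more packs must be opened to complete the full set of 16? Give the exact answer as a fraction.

88/3

Starting from 13 distinct types, each trial gives a new one with probability (16−i)/16 when i types are held, so the wait for the next new type is 16/(16−i).
E = 16/3 + 16/2 + 16/1 = 88/3.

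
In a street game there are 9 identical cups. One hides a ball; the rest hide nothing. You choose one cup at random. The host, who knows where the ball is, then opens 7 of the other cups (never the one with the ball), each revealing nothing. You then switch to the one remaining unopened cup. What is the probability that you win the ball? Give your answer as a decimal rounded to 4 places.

Your original cup holds the ball with probability 1/9, so the other 8 collectively hold it with probability 8/9.
The host can always find 7 empty cups to open, so the reveals don't change that 8/9; it is now spread over the 1 remaining unopened cup.
P(win by switching) = (8/9) · (1/1) = 8/9 ≈ 0.8889.

0.8889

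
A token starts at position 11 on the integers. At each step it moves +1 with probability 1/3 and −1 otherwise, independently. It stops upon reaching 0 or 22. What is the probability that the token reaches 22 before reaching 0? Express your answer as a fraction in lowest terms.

Let r = q/p = (2/3)/(1/3) = 2. The recurrence P(i) = p·P(i+1) + q·P(i−1) with P(0)=0, P(22)=1 gives P(i) = (1 − r^i)/(1 − r^22).
P(11) = (1 − (2)^11) / (1 − (2)^22) = 1/2049.

1/2049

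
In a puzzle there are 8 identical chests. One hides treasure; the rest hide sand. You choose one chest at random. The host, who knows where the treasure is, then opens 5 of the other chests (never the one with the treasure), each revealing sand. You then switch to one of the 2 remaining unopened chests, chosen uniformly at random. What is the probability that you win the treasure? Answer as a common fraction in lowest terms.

7/16

Your original chest holds the treasure with probability 1/8, so the other 7 collectively hold it with probability 7/8.
The host can always find 5 empty chests to open, so the reveals don't change that 7/8; it is now spread over the 2 remaining unopened chests.
P(win by switching) = (7/8) · (1/2) = 7/16.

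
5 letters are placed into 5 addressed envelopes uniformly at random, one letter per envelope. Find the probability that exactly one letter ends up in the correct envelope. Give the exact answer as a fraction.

3/8

Choose which one is fixed: C(5,1) = 5 ways.
The remaining 4 must have no fixed point: D(4) = 9.
P = 5·9/120 = 3/8.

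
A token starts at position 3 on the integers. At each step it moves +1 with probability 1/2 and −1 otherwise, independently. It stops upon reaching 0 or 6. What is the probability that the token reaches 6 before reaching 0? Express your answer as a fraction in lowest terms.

With a fair step, P(i) = ½P(i−1) + ½P(i+1) with P(0)=0, P(6)=1 has the linear solution P(i) = i/6.
P(3) = 3/6 = 1/2.

1/2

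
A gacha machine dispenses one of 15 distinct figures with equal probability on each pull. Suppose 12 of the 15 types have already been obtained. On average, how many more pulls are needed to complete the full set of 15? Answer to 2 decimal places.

27.50

Starting from 12 distinct types, each trial gives a new one with probability (15−i)/15 when i types are held, so the wait for the next new type is 15/(15−i).
E = 15/3 + 15/2 + 15/1 = 55/2 ≈ 27.50.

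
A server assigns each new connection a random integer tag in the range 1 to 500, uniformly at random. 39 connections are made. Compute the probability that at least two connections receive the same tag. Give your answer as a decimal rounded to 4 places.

It's easier to compute the probability that all 39 are distinct.
P(all distinct) = 500/500 · 499/500 · ··· · 462/500 ≈ 0.2184.
So the probability of at least one match is 1 − 0.2184 = 0.7816.

0.7816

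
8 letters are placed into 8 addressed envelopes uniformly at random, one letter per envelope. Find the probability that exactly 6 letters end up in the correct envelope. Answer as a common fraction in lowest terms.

Choose which 6 of the 8 are fixed: C(8,6) = 28 ways.
The remaining 2 must have no fixed point: D(2) = 1.
P = 28·1/40320 = 1/1440.

1/1440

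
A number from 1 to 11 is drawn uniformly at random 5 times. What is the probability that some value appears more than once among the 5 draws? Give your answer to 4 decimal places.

0.6558

P(all 5 different) = 11/11 · 10/11 · ··· · 7/11 ≈ 0.3442.
P(at least two equal) = 1 − 0.3442 = 0.6558.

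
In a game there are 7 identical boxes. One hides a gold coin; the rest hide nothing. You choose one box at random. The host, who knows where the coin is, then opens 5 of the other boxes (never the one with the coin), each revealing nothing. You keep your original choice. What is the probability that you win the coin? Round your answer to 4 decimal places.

The host can always open 5 empty boxes regardless of your choice, so the reveals give no information about your original box.
P(win by staying) = 1/7 ≈ 0.1429.

0.1429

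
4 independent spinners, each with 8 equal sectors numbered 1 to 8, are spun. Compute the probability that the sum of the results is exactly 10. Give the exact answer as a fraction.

21/1024

There are 8^4 = 4096 equally likely outcomes.
The number of ordered 4-tuples from {1,…,8} summing to 10 is 84.
P(sum = 10) = 84/4096 = 21/1024.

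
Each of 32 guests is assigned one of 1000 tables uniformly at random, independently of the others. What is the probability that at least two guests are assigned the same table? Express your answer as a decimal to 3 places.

It's easier to compute the probability that all 32 are distinct.
P(all distinct) = 1000/1000 · 999/1000 · ··· · 969/1000 ≈ 0.606.
So the probability of at least one match is 1 − 0.606 = 0.394.

0.394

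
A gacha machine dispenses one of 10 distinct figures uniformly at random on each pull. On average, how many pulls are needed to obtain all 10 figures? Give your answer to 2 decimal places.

29.29

After i distinct types are collected, each trial gives a new one with probability (10−i)/10, so the expected wait for the next new type is 10/(10−i).
E = 10/10 + 10/9 + 10/8 + 10/7 + 10/6 + 10/5 + 10/4 + 10/3 + 10/2 + 10/1 = 7381/252 ≈ 29.29.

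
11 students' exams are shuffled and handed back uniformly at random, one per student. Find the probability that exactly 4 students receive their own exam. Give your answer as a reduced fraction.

103/6720

Choose which 4 of the 11 are fixed: C(11,4) = 330 ways.
The remaining 7 must have no fixed point: D(7) = 1854.
P = 330·1854/39916800 = 103/6720.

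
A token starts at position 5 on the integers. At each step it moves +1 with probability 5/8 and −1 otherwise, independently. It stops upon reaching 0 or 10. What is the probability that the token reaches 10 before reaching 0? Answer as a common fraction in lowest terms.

3125/3368

Let r = q/p = (3/8)/(5/8) = 3/5. The recurrence P(i) = p·P(i+1) + q·P(i−1) with P(0)=0, P(10)=1 gives P(i) = (1 − r^i)/(1 − r^10).
P(5) = (1 − (3/5)^5) / (1 − (3/5)^10) = 3125/3368.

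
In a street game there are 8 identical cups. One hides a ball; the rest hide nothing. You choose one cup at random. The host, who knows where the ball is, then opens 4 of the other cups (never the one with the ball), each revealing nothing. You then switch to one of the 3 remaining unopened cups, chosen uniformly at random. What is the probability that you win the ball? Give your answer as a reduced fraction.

7/24

Your original cup holds the ball with probability 1/8, so the other 7 collectively hold it with probability 7/8.
The host can always find 4 empty cups to open, so the reveals don't change that 7/8; it is now spread over the 3 remaining unopened cups.
P(win by switching) = (7/8) · (1/3) = 7/24.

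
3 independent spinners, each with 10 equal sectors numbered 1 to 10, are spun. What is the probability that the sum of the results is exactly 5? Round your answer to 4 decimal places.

0.0060

There are 10^3 = 1000 equally likely outcomes.
The number of ordered 3-tuples from {1,…,10} summing to 5 is 6.
P(sum = 5) = 6/1000 = 3/500 ≈ 0.0060.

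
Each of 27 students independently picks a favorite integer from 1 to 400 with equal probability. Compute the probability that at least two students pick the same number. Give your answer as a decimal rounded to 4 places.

0.5924

It's easier to compute the probability that all 27 are distinct.
P(all distinct) = 400/400 · 399/400 · ··· · 374/400 ≈ 0.4076.
So the probability of at least one match is 1 − 0.4076 = 0.5924.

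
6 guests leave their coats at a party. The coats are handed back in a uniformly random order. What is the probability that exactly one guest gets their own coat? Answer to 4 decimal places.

Choose which one is fixed: C(6,1) = 6 ways.
The remaining 5 must have no fixed point: D(5) = 44.
P = 6·44/720 = 11/30 ≈ 0.3667.

0.3667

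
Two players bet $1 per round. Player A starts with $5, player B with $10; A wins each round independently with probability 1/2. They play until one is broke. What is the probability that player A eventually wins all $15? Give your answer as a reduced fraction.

1/3

With a fair step, P(i) = ½P(i−1) + ½P(i+1) with P(0)=0, P(15)=1 has the linear solution P(i) = i/15.
P(5) = 5/15 = 1/3.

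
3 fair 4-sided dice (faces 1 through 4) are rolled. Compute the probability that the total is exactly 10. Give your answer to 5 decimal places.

There are 4^3 = 64 equally likely outcomes.
The number of ordered 3-tuples from {1,…,4} summing to 10 is 6.
P(sum = 10) = 6/64 = 3/32 ≈ 0.09375.

0.09375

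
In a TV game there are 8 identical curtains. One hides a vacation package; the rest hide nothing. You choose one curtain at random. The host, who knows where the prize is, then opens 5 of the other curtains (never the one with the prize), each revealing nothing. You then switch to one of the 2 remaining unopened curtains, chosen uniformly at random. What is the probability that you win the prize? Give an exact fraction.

7/16

Your original curtain holds the prize with probability 1/8, so the other 7 collectively hold it with probability 7/8.
The host can always find 5 empty curtains to open, so the reveals don't change that 7/8; it is now spread over the 2 remaining unopened curtains.
P(win by switching) = (7/8) · (1/2) = 7/16.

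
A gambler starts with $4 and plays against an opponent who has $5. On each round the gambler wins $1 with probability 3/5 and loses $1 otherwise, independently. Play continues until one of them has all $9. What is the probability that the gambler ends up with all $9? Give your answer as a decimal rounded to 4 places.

Let r = q/p = (2/5)/(3/5) = 2/3. The recurrence P(i) = p·P(i+1) + q·P(i−1) with P(0)=0, P(9)=1 gives P(i) = (1 − r^i)/(1 − r^9).
P(4) = (1 − (2/3)^4) / (1 − (2/3)^9) = 15795/19171 ≈ 0.8239.

0.8239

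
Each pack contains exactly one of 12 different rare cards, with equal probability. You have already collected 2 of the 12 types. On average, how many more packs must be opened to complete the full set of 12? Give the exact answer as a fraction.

7381/210

Starting from 2 distinct types, each trial gives a new one with probability (12−i)/12 when i types are held, so the wait for the next new type is 12/(12−i).
E = 12/10 + 12/9 + 12/8 + 12/7 + 12/6 + 12/5 + 12/4 + 12/3 + 12/2 + 12/1 = 7381/210.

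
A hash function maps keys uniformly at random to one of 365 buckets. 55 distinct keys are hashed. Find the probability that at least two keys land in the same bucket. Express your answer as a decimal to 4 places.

0.9863

It's easier to compute the probability that all 55 are distinct.
P(all distinct) = 365/365 · 364/365 · ··· · 311/365 ≈ 0.0137.
So the probability of at least one match is 1 − 0.0137 = 0.9863.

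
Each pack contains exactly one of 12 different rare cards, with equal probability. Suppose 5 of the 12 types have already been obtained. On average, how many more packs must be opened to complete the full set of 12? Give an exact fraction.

1089/35

Starting from 5 distinct types, each trial gives a new one with probability (12−i)/12 when i types are held, so the wait for the next new type is 12/(12−i).
E = 12/7 + 12/6 + 12/5 + 12/4 + 12/3 + 12/2 + 12/1 = 1089/35.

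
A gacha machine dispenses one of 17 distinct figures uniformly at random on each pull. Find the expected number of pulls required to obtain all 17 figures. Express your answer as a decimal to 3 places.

After i distinct types are collected, each trial gives a new one with probability (17−i)/17, so the expected wait for the next new type is 17/(17−i).
E = 17/17 + 17/16 + 17/15 + 17/14 + 17/13 + 17/12 + 17/11 + 17/10 + 17/9 + 17/8 + 17/7 + 17/6 + 17/5 + 17/4 + 17/3 + 17/2 + 17/1 = 42142223/720720 ≈ 58.472.

58.472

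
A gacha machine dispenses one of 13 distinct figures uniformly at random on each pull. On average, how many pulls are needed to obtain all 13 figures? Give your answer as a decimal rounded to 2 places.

41.34

After i distinct types are collected, each trial gives a new one with probability (13−i)/13, so the expected wait for the next new type is 13/(13−i).
E = 13/13 + 13/12 + 13/11 + 13/10 + 13/9 + 13/8 + 13/7 + 13/6 + 13/5 + 13/4 + 13/3 + 13/2 + 13/1 = 1145993/27720 ≈ 41.34.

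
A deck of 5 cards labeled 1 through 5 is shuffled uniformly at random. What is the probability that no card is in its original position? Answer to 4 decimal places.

This is the derangement probability: permutations of 5 with no fixed point.
D(5) = 5! · (1 − 1/1! + 1/2! − ··· + (−1)^5/5!) = 44.
P = 44/120 = 11/30 ≈ 0.3667.

0.3667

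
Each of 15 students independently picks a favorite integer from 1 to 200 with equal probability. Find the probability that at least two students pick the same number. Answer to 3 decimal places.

0.416

It's easier to compute the probability that all 15 are distinct.
P(all distinct) = 200/200 · 199/200 · ··· · 186/200 ≈ 0.584.
So the probability of at least one match is 1 − 0.584 = 0.416.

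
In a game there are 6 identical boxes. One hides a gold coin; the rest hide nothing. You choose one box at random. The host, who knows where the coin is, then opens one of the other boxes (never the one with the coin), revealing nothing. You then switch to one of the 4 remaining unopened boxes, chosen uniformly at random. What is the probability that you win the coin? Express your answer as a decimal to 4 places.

0.2083

Your original box holds the coin with probability 1/6, so the other 5 collectively hold it with probability 5/6.
The host can always find an empty box to open, so this doesn't change that 5/6; it is now spread over the 4 remaining unopened boxes.
P(win by switching) = (5/6) · (1/4) = 5/24 ≈ 0.2083.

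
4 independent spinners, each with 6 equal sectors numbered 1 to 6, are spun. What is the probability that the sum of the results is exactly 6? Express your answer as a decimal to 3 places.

0.008

There are 6^4 = 1296 equally likely outcomes.
The number of ordered 4-tuples from {1,…,6} summing to 6 is 10.
P(sum = 6) = 10/1296 = 5/648 ≈ 0.008.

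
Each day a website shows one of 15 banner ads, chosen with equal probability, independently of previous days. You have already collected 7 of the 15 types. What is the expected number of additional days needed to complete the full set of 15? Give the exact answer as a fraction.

2283/56

Starting from 7 distinct types, each trial gives a new one with probability (15−i)/15 when i types are held, so the wait for the next new type is 15/(15−i).
E = 15/8 + 15/7 + 15/6 + 15/5 + 15/4 + 15/3 + 15/2 + 15/1 = 2283/56.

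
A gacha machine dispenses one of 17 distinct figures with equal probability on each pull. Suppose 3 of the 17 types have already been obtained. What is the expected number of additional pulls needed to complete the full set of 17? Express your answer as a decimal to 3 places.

Starting from 3 distinct types, each trial gives a new one with probability (17−i)/17 when i types are held, so the wait for the next new type is 17/(17−i).
E = 17/14 + 17/13 + 17/12 + 17/11 + 17/10 + 17/9 + 17/8 + 17/7 + 17/6 + 17/5 + 17/4 + 17/3 + 17/2 + 17/1 = 19919461/360360 ≈ 55.277.

55.277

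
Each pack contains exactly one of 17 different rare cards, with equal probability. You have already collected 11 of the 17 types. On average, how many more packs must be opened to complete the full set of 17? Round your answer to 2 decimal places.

Starting from 11 distinct types, each trial gives a new one with probability (17−i)/17 when i types are held, so the wait for the next new type is 17/(17−i).
E = 17/6 + 17/5 + 17/4 + 17/3 + 17/2 + 17/1 = 833/20 ≈ 41.65.

41.65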